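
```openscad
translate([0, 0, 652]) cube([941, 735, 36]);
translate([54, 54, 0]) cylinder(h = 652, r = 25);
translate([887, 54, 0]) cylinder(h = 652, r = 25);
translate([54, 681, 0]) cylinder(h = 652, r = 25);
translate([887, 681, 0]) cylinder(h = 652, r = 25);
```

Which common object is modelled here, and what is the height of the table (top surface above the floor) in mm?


A table. The table height is 688 mm.

A 941×735×36 slab sits at z = 652 on four Ø50 mm round legs — a table. The top surface is at 652 + 36 = 688 mm.


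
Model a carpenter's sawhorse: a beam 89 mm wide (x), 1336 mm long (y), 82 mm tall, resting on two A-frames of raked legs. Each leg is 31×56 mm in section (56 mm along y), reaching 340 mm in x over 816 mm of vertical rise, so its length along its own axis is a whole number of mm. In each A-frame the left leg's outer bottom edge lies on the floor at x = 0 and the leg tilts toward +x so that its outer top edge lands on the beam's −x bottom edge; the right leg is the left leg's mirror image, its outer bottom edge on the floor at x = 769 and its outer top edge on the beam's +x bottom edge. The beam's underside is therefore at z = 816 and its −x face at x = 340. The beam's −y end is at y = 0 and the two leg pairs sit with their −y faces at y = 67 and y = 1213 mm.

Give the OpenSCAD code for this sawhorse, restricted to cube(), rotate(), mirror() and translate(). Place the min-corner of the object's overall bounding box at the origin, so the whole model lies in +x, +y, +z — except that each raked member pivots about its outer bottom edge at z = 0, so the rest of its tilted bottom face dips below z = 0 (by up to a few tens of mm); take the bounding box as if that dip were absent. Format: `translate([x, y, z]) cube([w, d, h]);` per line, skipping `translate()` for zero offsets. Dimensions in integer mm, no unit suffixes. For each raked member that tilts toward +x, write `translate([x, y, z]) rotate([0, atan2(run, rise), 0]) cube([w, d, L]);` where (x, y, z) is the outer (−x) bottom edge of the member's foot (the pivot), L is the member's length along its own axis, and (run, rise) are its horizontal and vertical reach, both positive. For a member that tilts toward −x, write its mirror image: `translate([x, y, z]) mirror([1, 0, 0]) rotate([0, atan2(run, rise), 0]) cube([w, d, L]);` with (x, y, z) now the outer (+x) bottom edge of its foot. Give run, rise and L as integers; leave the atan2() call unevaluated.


translate([340, 0, 816]) cube([89, 1336, 82]);
translate([0, 67, 0]) rotate([0, atan2(340, 816), 0]) cube([31, 56, 884]);
translate([769, 67, 0]) mirror([1, 0, 0]) rotate([0, atan2(340, 816), 0]) cube([31, 56, 884]);
translate([0, 1213, 0]) rotate([0, atan2(340, 816), 0]) cube([31, 56, 884]);
translate([769, 1213, 0]) mirror([1, 0, 0]) rotate([0, atan2(340, 816), 0]) cube([31, 56, 884]);


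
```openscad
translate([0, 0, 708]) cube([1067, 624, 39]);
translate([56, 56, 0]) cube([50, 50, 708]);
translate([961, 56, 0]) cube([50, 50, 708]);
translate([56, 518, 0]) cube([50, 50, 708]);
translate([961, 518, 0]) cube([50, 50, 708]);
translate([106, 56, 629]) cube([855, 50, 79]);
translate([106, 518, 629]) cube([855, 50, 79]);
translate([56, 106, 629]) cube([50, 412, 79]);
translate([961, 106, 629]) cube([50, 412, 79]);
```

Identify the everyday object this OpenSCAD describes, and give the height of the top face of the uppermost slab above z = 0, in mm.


A table. The table height is 747 mm.

A 1067×624×39 slab sits at z = 708 on four 50 mm square posts — a table. The top surface is at 708 + 39 = 747 mm.


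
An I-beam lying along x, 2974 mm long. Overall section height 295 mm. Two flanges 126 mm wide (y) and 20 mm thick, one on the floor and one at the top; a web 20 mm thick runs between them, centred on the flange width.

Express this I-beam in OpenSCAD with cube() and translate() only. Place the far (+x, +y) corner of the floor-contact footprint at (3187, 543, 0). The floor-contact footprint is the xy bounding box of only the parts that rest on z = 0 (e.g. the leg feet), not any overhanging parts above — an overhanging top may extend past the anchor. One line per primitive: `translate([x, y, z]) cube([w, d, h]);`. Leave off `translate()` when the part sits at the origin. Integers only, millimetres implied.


translate([213, 417, 0]) cube([2974, 126, 20]);
translate([213, 470, 20]) cube([2974, 20, 255]);
translate([213, 417, 275]) cube([2974, 126, 20]);


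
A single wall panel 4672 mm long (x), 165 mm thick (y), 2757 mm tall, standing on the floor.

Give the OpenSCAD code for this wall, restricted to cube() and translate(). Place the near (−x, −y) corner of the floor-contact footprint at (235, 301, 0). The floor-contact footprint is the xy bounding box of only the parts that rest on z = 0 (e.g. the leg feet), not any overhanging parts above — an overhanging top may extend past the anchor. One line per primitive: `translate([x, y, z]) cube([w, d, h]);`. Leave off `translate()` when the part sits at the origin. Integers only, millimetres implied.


translate([235, 301, 0]) cube([4672, 165, 2757]);


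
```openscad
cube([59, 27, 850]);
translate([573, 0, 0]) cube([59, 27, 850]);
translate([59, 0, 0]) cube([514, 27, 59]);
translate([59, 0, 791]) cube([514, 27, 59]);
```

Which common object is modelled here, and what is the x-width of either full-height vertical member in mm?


A picture frame. The border width is 59 mm.

Four thin pieces enclosing a rectangular opening — a picture frame. The two full-height stiles are 850 mm tall; the top rail sits at z = 791 and is 59 mm tall, so the border above the opening is 850 − 791 = 59 mm, matching the stile x-width.


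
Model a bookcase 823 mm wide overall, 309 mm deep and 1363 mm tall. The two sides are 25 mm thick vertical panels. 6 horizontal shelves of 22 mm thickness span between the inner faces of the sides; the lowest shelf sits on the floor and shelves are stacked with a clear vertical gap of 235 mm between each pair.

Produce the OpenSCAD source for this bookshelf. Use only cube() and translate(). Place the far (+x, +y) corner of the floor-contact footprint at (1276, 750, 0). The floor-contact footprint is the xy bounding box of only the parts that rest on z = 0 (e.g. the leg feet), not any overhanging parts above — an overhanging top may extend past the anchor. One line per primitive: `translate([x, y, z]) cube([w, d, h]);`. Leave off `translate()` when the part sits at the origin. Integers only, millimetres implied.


translate([453, 441, 0]) cube([25, 309, 1363]);
translate([1251, 441, 0]) cube([25, 309, 1363]);
translate([478, 441, 0]) cube([773, 309, 22]);
translate([478, 441, 257]) cube([773, 309, 22]);
translate([478, 441, 514]) cube([773, 309, 22]);
translate([478, 441, 771]) cube([773, 309, 22]);
translate([478, 441, 1028]) cube([773, 309, 22]);
translate([478, 441, 1285]) cube([773, 309, 22]);


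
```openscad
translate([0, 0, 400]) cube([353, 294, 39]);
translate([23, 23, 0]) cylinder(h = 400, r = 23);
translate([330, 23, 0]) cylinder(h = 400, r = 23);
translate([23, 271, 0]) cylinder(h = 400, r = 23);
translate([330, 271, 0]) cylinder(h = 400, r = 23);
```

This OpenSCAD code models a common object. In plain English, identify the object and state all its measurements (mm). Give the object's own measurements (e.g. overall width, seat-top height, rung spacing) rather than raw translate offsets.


A four-legged stool. The seat is a 353×294×39 mm slab whose top surface is at z = 439 mm; four round legs, each 46 mm in diameter, run from the floor (z = 0) to the underside of the seat, each leg's axis is inset half a diameter from the nearest pair of seat edges (so the leg's bounding box is flush with the corner).


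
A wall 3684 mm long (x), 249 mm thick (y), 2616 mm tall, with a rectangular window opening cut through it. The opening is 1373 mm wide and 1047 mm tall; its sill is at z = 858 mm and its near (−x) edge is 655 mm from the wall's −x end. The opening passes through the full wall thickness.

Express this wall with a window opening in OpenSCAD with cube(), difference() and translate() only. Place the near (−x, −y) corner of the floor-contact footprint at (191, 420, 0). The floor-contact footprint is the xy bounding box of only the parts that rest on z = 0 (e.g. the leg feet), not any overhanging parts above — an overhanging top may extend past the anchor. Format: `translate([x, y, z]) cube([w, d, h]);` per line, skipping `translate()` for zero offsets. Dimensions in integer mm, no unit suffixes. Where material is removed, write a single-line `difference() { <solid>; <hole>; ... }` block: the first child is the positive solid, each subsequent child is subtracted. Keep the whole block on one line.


difference() { translate([191, 420, 0]) cube([3684, 249, 2616]); translate([846, 420, 858]) cube([1373, 249, 1047]); }


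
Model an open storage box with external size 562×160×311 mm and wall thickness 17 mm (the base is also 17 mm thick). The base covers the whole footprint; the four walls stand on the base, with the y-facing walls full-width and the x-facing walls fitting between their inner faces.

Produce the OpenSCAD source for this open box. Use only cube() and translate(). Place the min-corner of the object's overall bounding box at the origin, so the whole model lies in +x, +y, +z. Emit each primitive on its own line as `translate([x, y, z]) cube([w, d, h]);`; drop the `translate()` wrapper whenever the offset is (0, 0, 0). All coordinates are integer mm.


cube([562, 160, 17]);
translate([0, 0, 17]) cube([562, 17, 294]);
translate([0, 143, 17]) cube([562, 17, 294]);
translate([0, 17, 17]) cube([17, 126, 294]);
translate([545, 17, 17]) cube([17, 126, 294]);


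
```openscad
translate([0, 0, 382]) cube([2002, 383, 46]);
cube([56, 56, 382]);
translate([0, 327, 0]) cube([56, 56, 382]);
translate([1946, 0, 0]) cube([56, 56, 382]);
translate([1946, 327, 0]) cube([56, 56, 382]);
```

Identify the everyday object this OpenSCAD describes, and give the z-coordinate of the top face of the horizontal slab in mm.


A bench. The seat-top height is 428 mm.

A long slab on four corner posts — a bench. The slab sits at z = 382 with thickness 46, so the top is 382 + 46 = 428 mm.


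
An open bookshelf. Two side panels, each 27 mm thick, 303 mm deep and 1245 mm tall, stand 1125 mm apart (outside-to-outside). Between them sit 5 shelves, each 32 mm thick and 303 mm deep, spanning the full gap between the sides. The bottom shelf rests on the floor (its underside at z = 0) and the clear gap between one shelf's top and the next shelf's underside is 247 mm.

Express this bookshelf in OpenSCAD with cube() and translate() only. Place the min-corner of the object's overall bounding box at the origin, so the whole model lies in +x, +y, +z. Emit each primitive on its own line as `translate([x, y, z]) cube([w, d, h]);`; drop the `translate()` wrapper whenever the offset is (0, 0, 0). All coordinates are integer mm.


cube([27, 303, 1245]);
translate([1098, 0, 0]) cube([27, 303, 1245]);
translate([27, 0, 0]) cube([1071, 303, 32]);
translate([27, 0, 279]) cube([1071, 303, 32]);
translate([27, 0, 558]) cube([1071, 303, 32]);
translate([27, 0, 837]) cube([1071, 303, 32]);
translate([27, 0, 1116]) cube([1071, 303, 32]);


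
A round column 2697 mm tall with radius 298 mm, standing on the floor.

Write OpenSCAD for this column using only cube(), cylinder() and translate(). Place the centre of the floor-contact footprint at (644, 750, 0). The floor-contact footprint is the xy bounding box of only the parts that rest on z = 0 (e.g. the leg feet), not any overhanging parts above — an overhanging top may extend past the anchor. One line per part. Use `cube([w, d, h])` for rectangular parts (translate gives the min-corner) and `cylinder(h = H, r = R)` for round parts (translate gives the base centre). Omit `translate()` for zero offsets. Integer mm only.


translate([644, 750, 0]) cylinder(h = 2697, r = 298);


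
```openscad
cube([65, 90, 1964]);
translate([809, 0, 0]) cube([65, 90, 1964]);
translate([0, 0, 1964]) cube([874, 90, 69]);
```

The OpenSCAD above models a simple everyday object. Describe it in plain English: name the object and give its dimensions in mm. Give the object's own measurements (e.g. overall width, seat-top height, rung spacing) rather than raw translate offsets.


A door frame. The clear opening is 744 mm wide and 1964 mm high. Two 65 mm wide jambs, 90 mm deep, stand either side of the opening from the floor to the top of the opening. A 69 mm thick head sits across the top of both jambs, spanning the full outside width of the frame.


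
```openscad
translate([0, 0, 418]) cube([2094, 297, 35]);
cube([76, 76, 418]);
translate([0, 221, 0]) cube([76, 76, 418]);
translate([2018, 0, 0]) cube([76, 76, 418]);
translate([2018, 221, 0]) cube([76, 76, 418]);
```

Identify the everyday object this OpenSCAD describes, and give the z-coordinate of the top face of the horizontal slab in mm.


A bench. The seat-top height is 453 mm.

A long slab on four corner posts — a bench. The slab sits at z = 418 with thickness 35, so the top is 418 + 35 = 453 mm.


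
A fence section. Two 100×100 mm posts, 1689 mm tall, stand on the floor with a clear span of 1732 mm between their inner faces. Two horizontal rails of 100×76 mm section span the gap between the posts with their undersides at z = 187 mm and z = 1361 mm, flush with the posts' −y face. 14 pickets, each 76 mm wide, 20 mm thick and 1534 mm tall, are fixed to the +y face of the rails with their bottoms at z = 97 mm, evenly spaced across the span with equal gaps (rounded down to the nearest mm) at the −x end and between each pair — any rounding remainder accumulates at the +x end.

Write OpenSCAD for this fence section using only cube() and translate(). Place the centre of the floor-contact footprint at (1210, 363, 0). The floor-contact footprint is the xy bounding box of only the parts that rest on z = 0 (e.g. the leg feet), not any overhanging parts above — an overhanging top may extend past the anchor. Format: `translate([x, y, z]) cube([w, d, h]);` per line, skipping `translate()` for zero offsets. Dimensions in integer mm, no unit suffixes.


translate([244, 313, 0]) cube([100, 100, 1689]);
translate([2076, 313, 0]) cube([100, 100, 1689]);
translate([344, 313, 187]) cube([1732, 100, 76]);
translate([344, 313, 1361]) cube([1732, 100, 76]);
translate([388, 413, 97]) cube([76, 20, 1534]);
translate([508, 413, 97]) cube([76, 20, 1534]);
translate([628, 413, 97]) cube([76, 20, 1534]);
translate([748, 413, 97]) cube([76, 20, 1534]);
translate([868, 413, 97]) cube([76, 20, 1534]);
translate([988, 413, 97]) cube([76, 20, 1534]);
translate([1108, 413, 97]) cube([76, 20, 1534]);
translate([1228, 413, 97]) cube([76, 20, 1534]);
translate([1348, 413, 97]) cube([76, 20, 1534]);
translate([1468, 413, 97]) cube([76, 20, 1534]);
translate([1588, 413, 97]) cube([76, 20, 1534]);
translate([1708, 413, 97]) cube([76, 20, 1534]);
translate([1828, 413, 97]) cube([76, 20, 1534]);
translate([1948, 413, 97]) cube([76, 20, 1534]);


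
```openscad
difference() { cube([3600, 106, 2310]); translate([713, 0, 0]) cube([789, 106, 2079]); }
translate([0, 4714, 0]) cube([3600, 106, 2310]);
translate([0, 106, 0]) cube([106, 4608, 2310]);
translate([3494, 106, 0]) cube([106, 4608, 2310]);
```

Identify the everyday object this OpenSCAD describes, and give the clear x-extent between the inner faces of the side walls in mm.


A single room. The interior width is 3388 mm.

Four walls enclosing a rectangle with a door in the front wall — a room. Outside width 3600 minus two 106 mm walls gives 3388 mm.


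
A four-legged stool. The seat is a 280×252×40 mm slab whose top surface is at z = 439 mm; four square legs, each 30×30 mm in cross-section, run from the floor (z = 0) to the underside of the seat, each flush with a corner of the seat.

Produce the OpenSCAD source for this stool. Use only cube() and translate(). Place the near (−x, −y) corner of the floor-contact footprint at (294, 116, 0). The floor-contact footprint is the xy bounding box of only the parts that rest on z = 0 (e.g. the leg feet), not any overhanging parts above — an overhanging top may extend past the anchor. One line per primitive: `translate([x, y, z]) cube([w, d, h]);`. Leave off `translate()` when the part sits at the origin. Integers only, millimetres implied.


translate([294, 116, 399]) cube([280, 252, 40]);
translate([294, 116, 0]) cube([30, 30, 399]);
translate([544, 116, 0]) cube([30, 30, 399]);
translate([294, 338, 0]) cube([30, 30, 399]);
translate([544, 338, 0]) cube([30, 30, 399]);


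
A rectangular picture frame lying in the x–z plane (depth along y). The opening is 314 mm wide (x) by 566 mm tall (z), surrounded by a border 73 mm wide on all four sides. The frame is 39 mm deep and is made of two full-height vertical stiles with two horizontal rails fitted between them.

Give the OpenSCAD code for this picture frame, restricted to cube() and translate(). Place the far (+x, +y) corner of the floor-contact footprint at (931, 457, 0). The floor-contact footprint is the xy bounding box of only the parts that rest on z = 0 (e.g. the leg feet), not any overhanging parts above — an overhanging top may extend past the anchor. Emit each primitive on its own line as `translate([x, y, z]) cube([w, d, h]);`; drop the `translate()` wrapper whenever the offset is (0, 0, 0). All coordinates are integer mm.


translate([471, 418, 0]) cube([73, 39, 712]);
translate([858, 418, 0]) cube([73, 39, 712]);
translate([544, 418, 0]) cube([314, 39, 73]);
translate([544, 418, 639]) cube([314, 39, 73]);


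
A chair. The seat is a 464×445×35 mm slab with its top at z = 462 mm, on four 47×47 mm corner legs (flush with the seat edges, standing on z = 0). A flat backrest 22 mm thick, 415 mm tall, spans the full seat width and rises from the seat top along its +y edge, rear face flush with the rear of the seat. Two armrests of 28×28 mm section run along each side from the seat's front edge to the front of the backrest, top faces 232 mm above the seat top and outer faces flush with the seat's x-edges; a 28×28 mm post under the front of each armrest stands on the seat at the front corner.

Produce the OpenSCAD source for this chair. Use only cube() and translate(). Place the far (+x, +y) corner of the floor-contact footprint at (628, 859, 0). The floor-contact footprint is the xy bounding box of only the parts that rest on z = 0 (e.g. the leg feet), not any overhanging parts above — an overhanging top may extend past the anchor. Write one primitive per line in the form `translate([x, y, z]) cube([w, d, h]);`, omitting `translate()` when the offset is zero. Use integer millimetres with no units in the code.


translate([164, 414, 427]) cube([464, 445, 35]);
translate([164, 414, 0]) cube([47, 47, 427]);
translate([581, 414, 0]) cube([47, 47, 427]);
translate([164, 812, 0]) cube([47, 47, 427]);
translate([581, 812, 0]) cube([47, 47, 427]);
translate([164, 837, 462]) cube([464, 22, 415]);
translate([164, 414, 666]) cube([28, 423, 28]);
translate([600, 414, 666]) cube([28, 423, 28]);
translate([164, 414, 462]) cube([28, 28, 204]);
translate([600, 414, 462]) cube([28, 28, 204]);


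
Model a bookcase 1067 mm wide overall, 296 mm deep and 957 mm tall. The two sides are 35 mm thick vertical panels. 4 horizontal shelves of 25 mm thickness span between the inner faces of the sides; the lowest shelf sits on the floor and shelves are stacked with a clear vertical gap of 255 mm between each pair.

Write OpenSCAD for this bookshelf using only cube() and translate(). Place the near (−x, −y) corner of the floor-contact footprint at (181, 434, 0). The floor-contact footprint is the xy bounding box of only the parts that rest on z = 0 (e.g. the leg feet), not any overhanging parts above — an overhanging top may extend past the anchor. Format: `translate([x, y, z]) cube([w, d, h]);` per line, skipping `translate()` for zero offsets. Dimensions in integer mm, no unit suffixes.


translate([181, 434, 0]) cube([35, 296, 957]);
translate([1213, 434, 0]) cube([35, 296, 957]);
translate([216, 434, 0]) cube([997, 296, 25]);
translate([216, 434, 280]) cube([997, 296, 25]);
translate([216, 434, 560]) cube([997, 296, 25]);
translate([216, 434, 840]) cube([997, 296, 25]);


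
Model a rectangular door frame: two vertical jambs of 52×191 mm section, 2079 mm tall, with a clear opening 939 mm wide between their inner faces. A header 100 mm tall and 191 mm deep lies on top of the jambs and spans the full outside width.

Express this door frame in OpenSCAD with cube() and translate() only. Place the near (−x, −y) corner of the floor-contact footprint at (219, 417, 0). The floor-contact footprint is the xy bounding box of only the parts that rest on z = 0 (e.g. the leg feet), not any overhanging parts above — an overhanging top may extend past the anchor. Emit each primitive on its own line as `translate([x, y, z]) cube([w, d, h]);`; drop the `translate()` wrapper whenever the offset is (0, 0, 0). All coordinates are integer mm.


translate([219, 417, 0]) cube([52, 191, 2079]);
translate([1210, 417, 0]) cube([52, 191, 2079]);
translate([219, 417, 2079]) cube([1043, 191, 100]);


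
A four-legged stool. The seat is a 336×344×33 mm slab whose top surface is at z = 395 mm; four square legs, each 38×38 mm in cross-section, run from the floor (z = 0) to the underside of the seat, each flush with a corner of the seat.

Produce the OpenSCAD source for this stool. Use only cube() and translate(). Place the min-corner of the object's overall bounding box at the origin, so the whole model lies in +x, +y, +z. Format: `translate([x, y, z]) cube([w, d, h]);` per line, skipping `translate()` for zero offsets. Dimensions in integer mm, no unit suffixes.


translate([0, 0, 362]) cube([336, 344, 33]);
cube([38, 38, 362]);
translate([298, 0, 0]) cube([38, 38, 362]);
translate([0, 306, 0]) cube([38, 38, 362]);
translate([298, 306, 0]) cube([38, 38, 362]);


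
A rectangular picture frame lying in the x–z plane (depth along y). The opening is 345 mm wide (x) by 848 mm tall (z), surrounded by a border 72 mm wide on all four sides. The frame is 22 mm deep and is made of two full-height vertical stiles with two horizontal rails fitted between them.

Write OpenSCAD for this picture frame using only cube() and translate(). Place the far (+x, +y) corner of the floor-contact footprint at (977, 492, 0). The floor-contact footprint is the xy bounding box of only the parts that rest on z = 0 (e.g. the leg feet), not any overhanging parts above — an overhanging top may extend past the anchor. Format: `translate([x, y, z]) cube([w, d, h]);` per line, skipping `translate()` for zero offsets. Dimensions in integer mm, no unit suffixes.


translate([488, 470, 0]) cube([72, 22, 992]);
translate([905, 470, 0]) cube([72, 22, 992]);
translate([560, 470, 0]) cube([345, 22, 72]);
translate([560, 470, 920]) cube([345, 22, 72]);


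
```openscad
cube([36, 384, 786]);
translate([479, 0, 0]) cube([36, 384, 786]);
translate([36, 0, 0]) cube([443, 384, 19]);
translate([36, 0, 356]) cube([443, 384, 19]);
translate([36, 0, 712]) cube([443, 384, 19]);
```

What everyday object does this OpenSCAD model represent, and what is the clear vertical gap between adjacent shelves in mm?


A bookshelf. The clear shelf gap is 337 mm.

Two tall side panels with 3 horizontal boards between them — a bookshelf. The first two shelf undersides are at z = 0 and z = 356; with shelf thickness 19, the clear gap is 356 − 0 − 19 = 337 mm.


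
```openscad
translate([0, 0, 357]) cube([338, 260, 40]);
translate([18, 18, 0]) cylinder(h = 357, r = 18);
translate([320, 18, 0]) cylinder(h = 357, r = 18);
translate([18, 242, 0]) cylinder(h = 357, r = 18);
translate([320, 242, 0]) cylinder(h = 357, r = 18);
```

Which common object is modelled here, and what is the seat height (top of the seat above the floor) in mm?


A stool. The seat height is 397 mm.

A 338×260×40 slab at z = 357 on four corner cylinders — a stool. The seat top is 357 + 40 = 397 mm.


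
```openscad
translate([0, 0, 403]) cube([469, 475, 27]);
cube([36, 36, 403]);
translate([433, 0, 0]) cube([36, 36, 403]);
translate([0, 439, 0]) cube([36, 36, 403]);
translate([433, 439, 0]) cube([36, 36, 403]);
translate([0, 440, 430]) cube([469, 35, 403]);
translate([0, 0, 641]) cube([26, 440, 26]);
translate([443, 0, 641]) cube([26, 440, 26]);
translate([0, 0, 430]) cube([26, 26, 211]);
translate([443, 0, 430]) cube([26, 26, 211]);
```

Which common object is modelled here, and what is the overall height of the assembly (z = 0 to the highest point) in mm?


A chair. The overall height is 833 mm.

A slab on four corner posts with a tall panel at the back — a chair. The seat slab sits at z = 403 with thickness 27, and the 403 mm backrest starts at the seat top, so the overall height is 403 + 27 + 403 = 833 mm.


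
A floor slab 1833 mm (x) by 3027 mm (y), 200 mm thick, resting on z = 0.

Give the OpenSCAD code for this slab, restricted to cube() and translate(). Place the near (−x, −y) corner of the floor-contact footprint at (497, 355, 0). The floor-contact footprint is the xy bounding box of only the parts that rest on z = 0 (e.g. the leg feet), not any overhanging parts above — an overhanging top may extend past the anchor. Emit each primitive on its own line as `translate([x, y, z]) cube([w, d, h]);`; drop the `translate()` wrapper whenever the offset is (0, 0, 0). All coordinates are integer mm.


translate([497, 355, 0]) cube([1833, 3027, 200]);


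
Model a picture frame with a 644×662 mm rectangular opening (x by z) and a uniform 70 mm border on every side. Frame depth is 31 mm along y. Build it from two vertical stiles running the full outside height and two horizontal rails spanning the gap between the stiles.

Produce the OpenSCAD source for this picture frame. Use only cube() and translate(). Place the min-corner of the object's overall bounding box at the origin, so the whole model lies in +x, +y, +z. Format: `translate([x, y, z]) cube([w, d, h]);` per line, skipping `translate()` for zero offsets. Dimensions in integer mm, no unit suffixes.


cube([70, 31, 802]);
translate([714, 0, 0]) cube([70, 31, 802]);
translate([70, 0, 0]) cube([644, 31, 70]);
translate([70, 0, 732]) cube([644, 31, 70]);


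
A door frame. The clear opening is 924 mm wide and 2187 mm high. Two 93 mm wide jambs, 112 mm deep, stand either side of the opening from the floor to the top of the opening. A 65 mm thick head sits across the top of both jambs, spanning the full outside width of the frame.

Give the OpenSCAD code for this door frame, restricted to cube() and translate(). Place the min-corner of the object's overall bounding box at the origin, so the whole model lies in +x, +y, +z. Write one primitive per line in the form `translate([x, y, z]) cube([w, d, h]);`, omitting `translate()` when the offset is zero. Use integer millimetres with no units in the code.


cube([93, 112, 2187]);
translate([1017, 0, 0]) cube([93, 112, 2187]);
translate([0, 0, 2187]) cube([1110, 112, 65]);


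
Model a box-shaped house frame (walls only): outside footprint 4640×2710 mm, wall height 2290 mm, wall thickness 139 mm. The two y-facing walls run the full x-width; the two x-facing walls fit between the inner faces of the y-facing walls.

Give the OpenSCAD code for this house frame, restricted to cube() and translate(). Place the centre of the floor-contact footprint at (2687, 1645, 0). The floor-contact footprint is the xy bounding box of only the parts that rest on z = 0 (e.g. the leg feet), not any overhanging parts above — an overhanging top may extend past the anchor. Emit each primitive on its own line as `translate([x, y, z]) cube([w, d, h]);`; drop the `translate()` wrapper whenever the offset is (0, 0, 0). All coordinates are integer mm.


translate([367, 290, 0]) cube([4640, 139, 2290]);
translate([367, 2861, 0]) cube([4640, 139, 2290]);
translate([367, 429, 0]) cube([139, 2432, 2290]);
translate([4868, 429, 0]) cube([139, 2432, 2290]);


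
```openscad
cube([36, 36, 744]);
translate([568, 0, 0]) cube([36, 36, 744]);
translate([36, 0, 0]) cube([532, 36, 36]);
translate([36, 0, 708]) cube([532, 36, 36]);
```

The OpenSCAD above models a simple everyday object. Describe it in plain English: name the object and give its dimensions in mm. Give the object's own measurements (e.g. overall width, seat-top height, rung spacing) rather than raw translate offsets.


A rectangular picture frame lying in the x–z plane (depth along y). The opening is 532 mm wide (x) by 672 mm tall (z), surrounded by a border 36 mm wide on all four sides. The frame is 36 mm deep and is made of two full-height vertical stiles with two horizontal rails fitted between them.


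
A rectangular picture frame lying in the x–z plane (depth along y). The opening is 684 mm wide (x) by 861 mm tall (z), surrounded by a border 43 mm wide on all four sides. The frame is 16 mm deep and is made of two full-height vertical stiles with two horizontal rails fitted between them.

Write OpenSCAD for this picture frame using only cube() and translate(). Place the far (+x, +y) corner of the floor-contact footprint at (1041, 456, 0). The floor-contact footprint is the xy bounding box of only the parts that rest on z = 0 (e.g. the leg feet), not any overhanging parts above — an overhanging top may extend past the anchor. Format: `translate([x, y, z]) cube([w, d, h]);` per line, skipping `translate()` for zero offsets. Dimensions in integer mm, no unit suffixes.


translate([271, 440, 0]) cube([43, 16, 947]);
translate([998, 440, 0]) cube([43, 16, 947]);
translate([314, 440, 0]) cube([684, 16, 43]);
translate([314, 440, 904]) cube([684, 16, 43]);


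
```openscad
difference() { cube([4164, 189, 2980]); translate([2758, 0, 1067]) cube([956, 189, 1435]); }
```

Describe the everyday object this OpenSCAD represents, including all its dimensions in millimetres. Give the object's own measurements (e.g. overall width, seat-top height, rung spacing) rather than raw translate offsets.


A wall 4164 mm long (x), 189 mm thick (y), 2980 mm tall, with a rectangular window opening cut through it. The opening is 956 mm wide and 1435 mm tall; its sill is at z = 1067 mm and its near (−x) edge is 2758 mm from the wall's −x end. The opening passes through the full wall thickness.


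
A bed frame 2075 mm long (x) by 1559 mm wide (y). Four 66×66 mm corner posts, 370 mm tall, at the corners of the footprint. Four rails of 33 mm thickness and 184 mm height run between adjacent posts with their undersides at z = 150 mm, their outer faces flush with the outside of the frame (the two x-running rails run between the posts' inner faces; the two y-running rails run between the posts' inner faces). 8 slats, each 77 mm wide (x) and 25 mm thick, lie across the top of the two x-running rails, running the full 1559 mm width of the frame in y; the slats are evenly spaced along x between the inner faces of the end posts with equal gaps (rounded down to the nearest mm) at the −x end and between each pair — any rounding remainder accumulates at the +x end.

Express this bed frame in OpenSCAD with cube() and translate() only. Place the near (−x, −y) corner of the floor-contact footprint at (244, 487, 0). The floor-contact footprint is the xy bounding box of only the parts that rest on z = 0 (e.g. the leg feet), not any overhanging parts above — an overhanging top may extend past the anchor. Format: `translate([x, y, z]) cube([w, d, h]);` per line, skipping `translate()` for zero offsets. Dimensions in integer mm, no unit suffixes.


// slat z = rail_z + rail_h = 150 + 184 = 334
// slat gap = ⌊(1943 − 8·77) / 9⌋ = 147
translate([244, 487, 0]) cube([66, 66, 370]);
translate([244, 1980, 0]) cube([66, 66, 370]);
translate([2253, 487, 0]) cube([66, 66, 370]);
translate([2253, 1980, 0]) cube([66, 66, 370]);
translate([310, 487, 150]) cube([1943, 33, 184]);
translate([310, 2013, 150]) cube([1943, 33, 184]);
translate([244, 553, 150]) cube([33, 1427, 184]);
translate([2286, 553, 150]) cube([33, 1427, 184]);
translate([457, 487, 334]) cube([77, 1559, 25]);
translate([681, 487, 334]) cube([77, 1559, 25]);
translate([905, 487, 334]) cube([77, 1559, 25]);
translate([1129, 487, 334]) cube([77, 1559, 25]);
translate([1353, 487, 334]) cube([77, 1559, 25]);
translate([1577, 487, 334]) cube([77, 1559, 25]);
translate([1801, 487, 334]) cube([77, 1559, 25]);
translate([2025, 487, 334]) cube([77, 1559, 25]);


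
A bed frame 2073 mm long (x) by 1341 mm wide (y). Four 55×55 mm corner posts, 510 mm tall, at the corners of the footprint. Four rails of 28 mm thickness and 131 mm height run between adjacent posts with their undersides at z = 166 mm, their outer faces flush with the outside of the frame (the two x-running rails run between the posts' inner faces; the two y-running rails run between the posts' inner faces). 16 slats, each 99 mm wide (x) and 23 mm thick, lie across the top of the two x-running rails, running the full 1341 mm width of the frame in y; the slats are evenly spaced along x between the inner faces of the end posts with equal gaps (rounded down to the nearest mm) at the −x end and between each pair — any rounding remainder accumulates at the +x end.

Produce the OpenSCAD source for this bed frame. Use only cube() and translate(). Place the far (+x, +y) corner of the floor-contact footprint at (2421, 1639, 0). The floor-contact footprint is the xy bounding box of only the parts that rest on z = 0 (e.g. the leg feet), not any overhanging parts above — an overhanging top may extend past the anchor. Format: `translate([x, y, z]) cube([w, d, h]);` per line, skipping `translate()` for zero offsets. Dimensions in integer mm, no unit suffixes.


translate([348, 298, 0]) cube([55, 55, 510]);
translate([348, 1584, 0]) cube([55, 55, 510]);
translate([2366, 298, 0]) cube([55, 55, 510]);
translate([2366, 1584, 0]) cube([55, 55, 510]);
translate([403, 298, 166]) cube([1963, 28, 131]);
translate([403, 1611, 166]) cube([1963, 28, 131]);
translate([348, 353, 166]) cube([28, 1231, 131]);
translate([2393, 353, 166]) cube([28, 1231, 131]);
translate([425, 298, 297]) cube([99, 1341, 23]);
translate([546, 298, 297]) cube([99, 1341, 23]);
translate([667, 298, 297]) cube([99, 1341, 23]);
translate([788, 298, 297]) cube([99, 1341, 23]);
translate([909, 298, 297]) cube([99, 1341, 23]);
translate([1030, 298, 297]) cube([99, 1341, 23]);
translate([1151, 298, 297]) cube([99, 1341, 23]);
translate([1272, 298, 297]) cube([99, 1341, 23]);
translate([1393, 298, 297]) cube([99, 1341, 23]);
translate([1514, 298, 297]) cube([99, 1341, 23]);
translate([1635, 298, 297]) cube([99, 1341, 23]);
translate([1756, 298, 297]) cube([99, 1341, 23]);
translate([1877, 298, 297]) cube([99, 1341, 23]);
translate([1998, 298, 297]) cube([99, 1341, 23]);
translate([2119, 298, 297]) cube([99, 1341, 23]);
translate([2240, 298, 297]) cube([99, 1341, 23]);


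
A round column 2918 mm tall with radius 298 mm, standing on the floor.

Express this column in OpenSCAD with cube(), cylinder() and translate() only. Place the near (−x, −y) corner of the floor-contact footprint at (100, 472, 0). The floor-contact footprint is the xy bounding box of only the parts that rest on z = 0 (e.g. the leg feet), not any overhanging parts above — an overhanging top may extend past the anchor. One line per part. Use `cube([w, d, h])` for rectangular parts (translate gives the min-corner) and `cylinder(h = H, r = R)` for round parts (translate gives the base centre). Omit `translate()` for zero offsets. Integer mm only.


translate([398, 770, 0]) cylinder(h = 2918, r = 298);


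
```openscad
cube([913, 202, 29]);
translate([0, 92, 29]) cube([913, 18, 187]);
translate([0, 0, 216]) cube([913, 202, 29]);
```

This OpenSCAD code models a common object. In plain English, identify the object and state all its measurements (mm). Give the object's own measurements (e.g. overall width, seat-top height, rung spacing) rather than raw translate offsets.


An I-beam lying along x, 913 mm long. Overall section height 245 mm. Two flanges 202 mm wide (y) and 29 mm thick, one on the floor and one at the top; a web 18 mm thick runs between them, centred on the flange width.


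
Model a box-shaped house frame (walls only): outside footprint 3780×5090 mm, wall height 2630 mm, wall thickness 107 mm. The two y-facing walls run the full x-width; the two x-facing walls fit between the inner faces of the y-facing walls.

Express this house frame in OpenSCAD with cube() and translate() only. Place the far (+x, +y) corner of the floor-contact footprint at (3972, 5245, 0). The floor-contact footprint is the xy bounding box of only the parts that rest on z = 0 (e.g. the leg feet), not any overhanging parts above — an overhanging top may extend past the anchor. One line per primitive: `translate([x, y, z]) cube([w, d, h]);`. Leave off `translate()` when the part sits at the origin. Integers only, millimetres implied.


translate([192, 155, 0]) cube([3780, 107, 2630]);
translate([192, 5138, 0]) cube([3780, 107, 2630]);
translate([192, 262, 0]) cube([107, 4876, 2630]);
translate([3865, 262, 0]) cube([107, 4876, 2630]);


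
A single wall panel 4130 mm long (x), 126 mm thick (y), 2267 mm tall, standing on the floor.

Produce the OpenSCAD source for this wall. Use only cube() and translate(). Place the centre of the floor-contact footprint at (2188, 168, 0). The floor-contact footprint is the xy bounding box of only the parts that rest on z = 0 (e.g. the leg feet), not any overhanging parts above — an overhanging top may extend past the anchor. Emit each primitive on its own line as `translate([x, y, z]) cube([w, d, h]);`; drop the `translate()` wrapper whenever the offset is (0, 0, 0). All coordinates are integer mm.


translate([123, 105, 0]) cube([4130, 126, 2267]);


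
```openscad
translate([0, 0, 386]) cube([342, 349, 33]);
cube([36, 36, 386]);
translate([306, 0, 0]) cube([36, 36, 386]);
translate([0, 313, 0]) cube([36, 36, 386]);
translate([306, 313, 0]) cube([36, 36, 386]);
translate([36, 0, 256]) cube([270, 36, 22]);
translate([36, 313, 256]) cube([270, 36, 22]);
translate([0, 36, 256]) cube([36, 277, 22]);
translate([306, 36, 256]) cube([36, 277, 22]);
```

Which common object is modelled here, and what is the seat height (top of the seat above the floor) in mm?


A stool. The seat height is 419 mm.

A 342×349×33 slab at z = 386 on four corner posts — a stool. The seat top is 386 + 33 = 419 mm.


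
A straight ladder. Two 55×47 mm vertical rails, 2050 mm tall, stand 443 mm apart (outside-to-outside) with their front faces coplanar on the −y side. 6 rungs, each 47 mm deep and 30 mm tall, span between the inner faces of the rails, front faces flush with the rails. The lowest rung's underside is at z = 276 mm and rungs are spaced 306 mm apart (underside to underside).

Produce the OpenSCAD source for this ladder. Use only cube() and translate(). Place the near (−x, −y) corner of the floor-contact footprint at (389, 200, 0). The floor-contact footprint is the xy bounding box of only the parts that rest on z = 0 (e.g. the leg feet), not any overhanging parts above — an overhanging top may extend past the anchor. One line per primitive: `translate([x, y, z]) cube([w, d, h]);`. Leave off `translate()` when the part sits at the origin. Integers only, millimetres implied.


translate([389, 200, 0]) cube([55, 47, 2050]);
translate([777, 200, 0]) cube([55, 47, 2050]);
translate([444, 200, 276]) cube([333, 47, 30]);
translate([444, 200, 582]) cube([333, 47, 30]);
translate([444, 200, 888]) cube([333, 47, 30]);
translate([444, 200, 1194]) cube([333, 47, 30]);
translate([444, 200, 1500]) cube([333, 47, 30]);
translate([444, 200, 1806]) cube([333, 47, 30]);


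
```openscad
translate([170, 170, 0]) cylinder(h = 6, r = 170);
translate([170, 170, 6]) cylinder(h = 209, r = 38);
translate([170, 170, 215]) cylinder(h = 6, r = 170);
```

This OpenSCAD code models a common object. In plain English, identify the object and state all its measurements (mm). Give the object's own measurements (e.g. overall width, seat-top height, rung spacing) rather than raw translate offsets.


A spool: two coaxial disc flanges of radius 170 mm and thickness 6 mm, joined by a core cylinder of radius 38 mm and height 209 mm. The lower flange rests on z = 0 and the three cylinders share a vertical axis.
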